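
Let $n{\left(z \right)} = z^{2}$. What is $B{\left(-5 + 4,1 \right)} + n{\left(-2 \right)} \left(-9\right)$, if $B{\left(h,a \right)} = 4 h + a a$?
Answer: $-39$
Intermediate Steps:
$B{\left(h,a \right)} = a^{2} + 4 h$ ($B{\left(h,a \right)} = 4 h + a^{2} = a^{2} + 4 h$)
$B{\left(-5 + 4,1 \right)} + n{\left(-2 \right)} \left(-9\right) = \left(1^{2} + 4 \left(-5 + 4\right)\right) + \left(-2\right)^{2} \left(-9\right) = \left(1 + 4 \left(-1\right)\right) + 4 \left(-9\right) = \left(1 - 4\right) - 36 = -3 - 36 = -39$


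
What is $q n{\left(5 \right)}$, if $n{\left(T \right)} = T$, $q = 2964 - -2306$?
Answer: $26350$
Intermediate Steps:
$q = 5270$ ($q = 2964 + 2306 = 5270$)
$q n{\left(5 \right)} = 5270 \cdot 5 = 26350$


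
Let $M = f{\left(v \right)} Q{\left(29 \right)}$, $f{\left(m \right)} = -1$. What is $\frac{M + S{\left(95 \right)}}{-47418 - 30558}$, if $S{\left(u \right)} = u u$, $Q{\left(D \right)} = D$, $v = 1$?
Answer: $- \frac{2249}{19494} \approx -0.11537$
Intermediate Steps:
$S{\left(u \right)} = u^{2}$
$M = -29$ ($M = \left(-1\right) 29 = -29$)
$\frac{M + S{\left(95 \right)}}{-47418 - 30558} = \frac{-29 + 95^{2}}{-47418 - 30558} = \frac{-29 + 9025}{-77976} = 8996 \left(- \frac{1}{77976}\right) = - \frac{2249}{19494}$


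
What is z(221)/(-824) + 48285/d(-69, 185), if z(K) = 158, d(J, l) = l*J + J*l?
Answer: -19739/9476 ≈ -2.0831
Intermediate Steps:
d(J, l) = 2*J*l (d(J, l) = J*l + J*l = 2*J*l)
z(221)/(-824) + 48285/d(-69, 185) = 158/(-824) + 48285/((2*(-69)*185)) = 158*(-1/824) + 48285/(-25530) = -79/412 + 48285*(-1/25530) = -79/412 - 87/46 = -19739/9476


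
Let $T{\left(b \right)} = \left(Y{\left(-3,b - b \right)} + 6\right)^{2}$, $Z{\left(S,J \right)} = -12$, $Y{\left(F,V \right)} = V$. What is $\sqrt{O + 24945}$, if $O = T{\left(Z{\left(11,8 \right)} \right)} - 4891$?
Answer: $7 \sqrt{410} \approx 141.74$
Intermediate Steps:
$T{\left(b \right)} = 36$ ($T{\left(b \right)} = \left(\left(b - b\right) + 6\right)^{2} = \left(0 + 6\right)^{2} = 6^{2} = 36$)
$O = -4855$ ($O = 36 - 4891 = -4855$)
$\sqrt{O + 24945} = \sqrt{-4855 + 24945} = \sqrt{20090} = 7 \sqrt{410}$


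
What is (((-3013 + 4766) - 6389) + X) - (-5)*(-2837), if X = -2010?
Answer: -20831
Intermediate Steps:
(((-3013 + 4766) - 6389) + X) - (-5)*(-2837) = (((-3013 + 4766) - 6389) - 2010) - (-5)*(-2837) = ((1753 - 6389) - 2010) - 1*14185 = (-4636 - 2010) - 14185 = -6646 - 14185 = -20831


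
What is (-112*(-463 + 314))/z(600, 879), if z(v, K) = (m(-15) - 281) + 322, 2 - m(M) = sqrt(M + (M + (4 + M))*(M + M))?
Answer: 179396/271 + 12516*sqrt(85)/271 ≈ 1087.8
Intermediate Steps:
m(M) = 2 - sqrt(M + 2*M*(4 + 2*M)) (m(M) = 2 - sqrt(M + (M + (4 + M))*(M + M)) = 2 - sqrt(M + (4 + 2*M)*(2*M)) = 2 - sqrt(M + 2*M*(4 + 2*M)))
z(v, K) = 43 - 3*sqrt(85) (z(v, K) = ((2 - sqrt(-15*(9 + 4*(-15)))) - 281) + 322 = ((2 - sqrt(-15*(9 - 60))) - 281) + 322 = ((2 - sqrt(-15*(-51))) - 281) + 322 = ((2 - sqrt(765)) - 281) + 322 = ((2 - 3*sqrt(85)) - 281) + 322 = (-279 - 3*sqrt(85)) + 322 = 43 - 3*sqrt(85))
(-112*(-463 + 314))/z(600, 879) = (-112*(-463 + 314))/(43 - 3*sqrt(85)) = (-112*(-149))/(43 - 3*sqrt(85)) = 16688/(43 - 3*sqrt(85))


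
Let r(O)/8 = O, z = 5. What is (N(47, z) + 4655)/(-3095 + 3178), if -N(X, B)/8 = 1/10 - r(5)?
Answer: 24871/415 ≈ 59.930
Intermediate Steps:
r(O) = 8*O
N(X, B) = 1596/5 (N(X, B) = -8*(1/10 - 8*5) = -8*(⅒ - 1*40) = -8*(⅒ - 40) = -8*(-399/10) = 1596/5)
(N(47, z) + 4655)/(-3095 + 3178) = (1596/5 + 4655)/(-3095 + 3178) = (24871/5)/83 = (24871/5)*(1/83) = 24871/415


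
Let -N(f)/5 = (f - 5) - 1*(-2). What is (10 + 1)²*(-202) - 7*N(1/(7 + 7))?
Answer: -49089/2 ≈ -24545.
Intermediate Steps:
N(f) = 15 - 5*f (N(f) = -5*((f - 5) - 1*(-2)) = -5*((-5 + f) + 2) = -5*(-3 + f) = 15 - 5*f)
(10 + 1)²*(-202) - 7*N(1/(7 + 7)) = (10 + 1)²*(-202) - 7*(15 - 5/(7 + 7)) = 11²*(-202) - 7*(15 - 5/14) = 121*(-202) - 7*(15 - 5*1/14) = -24442 - 7*(15 - 5/14) = -24442 - 7*205/14 = -24442 - 205/2 = -49089/2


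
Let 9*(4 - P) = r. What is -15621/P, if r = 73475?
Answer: 140589/73439 ≈ 1.9144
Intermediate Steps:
P = -73439/9 (P = 4 - 1/9*73475 = 4 - 73475/9 = -73439/9 ≈ -8159.9)
-15621/P = -15621/(-73439/9) = -15621*(-9/73439) = 140589/73439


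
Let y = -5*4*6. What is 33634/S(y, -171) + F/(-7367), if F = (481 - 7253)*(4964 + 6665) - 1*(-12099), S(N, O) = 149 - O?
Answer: 12722209079/1178720 ≈ 10793.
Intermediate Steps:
y = -120 (y = -20*6 = -120)
F = -78739489 (F = -6772*11629 + 12099 = -78751588 + 12099 = -78739489)
33634/S(y, -171) + F/(-7367) = 33634/(149 - 1*(-171)) - 78739489/(-7367) = 33634/(149 + 171) - 78739489*(-1/7367) = 33634/320 + 78739489/7367 = 33634*(1/320) + 78739489/7367 = 16817/160 + 78739489/7367 = 12722209079/1178720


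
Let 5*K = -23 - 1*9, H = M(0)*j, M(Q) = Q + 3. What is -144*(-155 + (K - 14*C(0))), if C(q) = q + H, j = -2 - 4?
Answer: -65232/5 ≈ -13046.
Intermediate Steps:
M(Q) = 3 + Q
j = -6
H = -18 (H = (3 + 0)*(-6) = 3*(-6) = -18)
C(q) = -18 + q (C(q) = q - 18 = -18 + q)
K = -32/5 (K = (-23 - 1*9)/5 = (-23 - 9)/5 = (1/5)*(-32) = -32/5 ≈ -6.4000)
-144*(-155 + (K - 14*C(0))) = -144*(-155 + (-32/5 - 14*(-18 + 0))) = -144*(-155 + (-32/5 - 14*(-18))) = -144*(-155 + (-32/5 - 1*(-252))) = -144*(-155 + (-32/5 + 252)) = -144*(-155 + 1228/5) = -144*453/5 = -65232/5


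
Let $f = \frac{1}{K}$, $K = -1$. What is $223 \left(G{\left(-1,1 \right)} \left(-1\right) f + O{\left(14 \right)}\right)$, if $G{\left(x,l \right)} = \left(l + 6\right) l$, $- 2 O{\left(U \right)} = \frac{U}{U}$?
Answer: $\frac{2899}{2} \approx 1449.5$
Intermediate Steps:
$O{\left(U \right)} = - \frac{1}{2}$ ($O{\left(U \right)} = - \frac{U \frac{1}{U}}{2} = \left(- \frac{1}{2}\right) 1 = - \frac{1}{2}$)
$G{\left(x,l \right)} = l \left(6 + l\right)$ ($G{\left(x,l \right)} = \left(6 + l\right) l = l \left(6 + l\right)$)
$f = -1$ ($f = \frac{1}{-1} = -1$)
$223 \left(G{\left(-1,1 \right)} \left(-1\right) f + O{\left(14 \right)}\right) = 223 \left(1 \left(6 + 1\right) \left(-1\right) \left(-1\right) - \frac{1}{2}\right) = 223 \left(1 \cdot 7 \left(-1\right) \left(-1\right) - \frac{1}{2}\right) = 223 \left(7 \left(-1\right) \left(-1\right) - \frac{1}{2}\right) = 223 \left(\left(-7\right) \left(-1\right) - \frac{1}{2}\right) = 223 \left(7 - \frac{1}{2}\right) = 223 \cdot \frac{13}{2} = \frac{2899}{2}$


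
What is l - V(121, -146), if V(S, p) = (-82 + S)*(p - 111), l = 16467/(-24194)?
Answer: 242479995/24194 ≈ 10022.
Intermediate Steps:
l = -16467/24194 (l = 16467*(-1/24194) = -16467/24194 ≈ -0.68062)
V(S, p) = (-111 + p)*(-82 + S) (V(S, p) = (-82 + S)*(-111 + p) = (-111 + p)*(-82 + S))
l - V(121, -146) = -16467/24194 - (9102 - 111*121 - 82*(-146) + 121*(-146)) = -16467/24194 - (9102 - 13431 + 11972 - 17666) = -16467/24194 - 1*(-10023) = -16467/24194 + 10023 = 242479995/24194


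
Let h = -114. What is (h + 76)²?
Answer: 1444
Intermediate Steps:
(h + 76)² = (-114 + 76)² = (-38)² = 1444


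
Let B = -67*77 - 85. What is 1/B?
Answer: -1/5244 ≈ -0.00019069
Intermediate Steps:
B = -5244 (B = -5159 - 85 = -5244)
1/B = 1/(-5244) = -1/5244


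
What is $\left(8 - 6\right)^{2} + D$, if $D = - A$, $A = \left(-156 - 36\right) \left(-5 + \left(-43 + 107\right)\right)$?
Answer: $11332$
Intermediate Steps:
$A = -11328$ ($A = - 192 \left(-5 + 64\right) = \left(-192\right) 59 = -11328$)
$D = 11328$ ($D = \left(-1\right) \left(-11328\right) = 11328$)
$\left(8 - 6\right)^{2} + D = \left(8 - 6\right)^{2} + 11328 = 2^{2} + 11328 = 4 + 11328 = 11332$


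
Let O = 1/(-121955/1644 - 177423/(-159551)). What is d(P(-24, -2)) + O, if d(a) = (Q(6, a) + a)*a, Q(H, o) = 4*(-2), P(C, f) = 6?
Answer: -230258607360/19166358793 ≈ -12.014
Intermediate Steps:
Q(H, o) = -8
d(a) = a*(-8 + a) (d(a) = (-8 + a)*a = a*(-8 + a))
O = -262301844/19166358793 (O = 1/(-121955*1/1644 - 177423*(-1/159551)) = 1/(-121955/1644 + 177423/159551) = 1/(-19166358793/262301844) = -262301844/19166358793 ≈ -0.013686)
d(P(-24, -2)) + O = 6*(-8 + 6) - 262301844/19166358793 = 6*(-2) - 262301844/19166358793 = -12 - 262301844/19166358793 = -230258607360/19166358793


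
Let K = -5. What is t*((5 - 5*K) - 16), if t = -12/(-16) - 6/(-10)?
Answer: 189/10 ≈ 18.900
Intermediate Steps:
t = 27/20 (t = -12*(-1/16) - 6*(-⅒) = ¾ + ⅗ = 27/20 ≈ 1.3500)
t*((5 - 5*K) - 16) = 27*((5 - 5*(-5)) - 16)/20 = 27*((5 + 25) - 16)/20 = 27*(30 - 16)/20 = (27/20)*14 = 189/10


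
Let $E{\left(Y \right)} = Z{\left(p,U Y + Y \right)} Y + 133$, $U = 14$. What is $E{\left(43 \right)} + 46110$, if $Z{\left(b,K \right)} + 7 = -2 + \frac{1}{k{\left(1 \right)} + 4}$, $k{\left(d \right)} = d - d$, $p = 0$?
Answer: $\frac{183467}{4} \approx 45867.0$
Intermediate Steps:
$k{\left(d \right)} = 0$
$Z{\left(b,K \right)} = - \frac{35}{4}$ ($Z{\left(b,K \right)} = -7 - \left(2 - \frac{1}{0 + 4}\right) = -7 - \left(2 - \frac{1}{4}\right) = -7 + \left(-2 + \frac{1}{4}\right) = -7 - \frac{7}{4} = - \frac{35}{4}$)
$E{\left(Y \right)} = 133 - \frac{35 Y}{4}$ ($E{\left(Y \right)} = - \frac{35 Y}{4} + 133 = 133 - \frac{35 Y}{4}$)
$E{\left(43 \right)} + 46110 = \left(133 - \frac{1505}{4}\right) + 46110 = - \frac{973}{4} + 46110 = \frac{183467}{4}$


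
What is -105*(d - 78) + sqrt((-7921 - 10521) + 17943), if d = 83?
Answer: -525 + I*sqrt(499) ≈ -525.0 + 22.338*I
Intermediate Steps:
-105*(d - 78) + sqrt((-7921 - 10521) + 17943) = -105*(83 - 78) + sqrt((-7921 - 10521) + 17943) = -105*5 + sqrt(-18442 + 17943) = -525 + sqrt(-499) = -525 + I*sqrt(499)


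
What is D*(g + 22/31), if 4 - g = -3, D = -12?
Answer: -2868/31 ≈ -92.516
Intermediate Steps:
g = 7 (g = 4 - 1*(-3) = 4 + 3 = 7)
D*(g + 22/31) = -12*(7 + 22/31) = -12*239/31 = -2868/31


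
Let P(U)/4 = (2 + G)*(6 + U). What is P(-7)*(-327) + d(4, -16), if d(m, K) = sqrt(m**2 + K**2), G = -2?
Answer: 4*sqrt(17) ≈ 16.492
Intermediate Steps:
P(U) = 0 (P(U) = 4*((2 - 2)*(6 + U)) = 4*(0*(6 + U)) = 4*0 = 0)
d(m, K) = sqrt(K**2 + m**2)
P(-7)*(-327) + d(4, -16) = 0*(-327) + sqrt((-16)**2 + 4**2) = 0 + sqrt(256 + 16) = 0 + sqrt(272) = 0 + 4*sqrt(17) = 4*sqrt(17)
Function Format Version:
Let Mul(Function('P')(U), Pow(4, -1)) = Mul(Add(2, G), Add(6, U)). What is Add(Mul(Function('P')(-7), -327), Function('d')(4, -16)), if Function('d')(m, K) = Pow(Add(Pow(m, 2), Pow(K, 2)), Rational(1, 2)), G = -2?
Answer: Mul(4, Pow(17, Rational(1, 2))) ≈ 16.492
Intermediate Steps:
Function('P')(U) = 0 (Function('P')(U) = Mul(4, Mul(Add(2, -2), Add(6, U))) = Mul(4, Mul(0, Add(6, U))) = Mul(4, 0) = 0)
Function('d')(m, K) = Pow(Add(Pow(K, 2), Pow(m, 2)), Rational(1, 2))
Add(Mul(Function('P')(-7), -327), Function('d')(4, -16)) = Add(Mul(0, -327), Pow(Add(Pow(-16, 2), Pow(4, 2)), Rational(1, 2))) = Add(0, Pow(Add(256, 16), Rational(1, 2))) = Add(0, Pow(272, Rational(1, 2))) = Add(0, Mul(4, Pow(17, Rational(1, 2)))) = Mul(4, Pow(17, Rational(1, 2)))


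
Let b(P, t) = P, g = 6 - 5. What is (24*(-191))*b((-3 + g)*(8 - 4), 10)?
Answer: 36672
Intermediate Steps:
g = 1
(24*(-191))*b((-3 + g)*(8 - 4), 10) = (24*(-191))*((-3 + 1)*(8 - 4)) = -(-9168)*4 = -4584*(-8) = 36672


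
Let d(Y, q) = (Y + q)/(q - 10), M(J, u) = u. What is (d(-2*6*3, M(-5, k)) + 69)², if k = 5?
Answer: 141376/25 ≈ 5655.0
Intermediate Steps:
d(Y, q) = (Y + q)/(-10 + q)
(d(-2*6*3, M(-5, k)) + 69)² = ((-2*6*3 + 5)/(-10 + 5) + 69)² = ((-12*3 + 5)/(-5) + 69)² = (-(-36 + 5)/5 + 69)² = (-⅕*(-31) + 69)² = (31/5 + 69)² = (376/5)² = 141376/25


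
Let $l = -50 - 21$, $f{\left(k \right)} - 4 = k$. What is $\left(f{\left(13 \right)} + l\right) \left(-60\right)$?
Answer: $3240$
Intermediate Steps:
$f{\left(k \right)} = 4 + k$
$l = -71$
$\left(f{\left(13 \right)} + l\right) \left(-60\right) = \left(\left(4 + 13\right) - 71\right) \left(-60\right) = \left(17 - 71\right) \left(-60\right) = \left(-54\right) \left(-60\right) = 3240$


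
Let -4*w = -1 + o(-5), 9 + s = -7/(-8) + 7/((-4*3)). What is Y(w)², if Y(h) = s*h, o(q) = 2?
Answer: 43681/9216 ≈ 4.7397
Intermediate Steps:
s = -209/24 (s = -9 + (-7/(-8) + 7/((-4*3))) = -9 + (-7*(-⅛) + 7/(-12)) = -9 + (7/8 + 7*(-1/12)) = -9 + (7/8 - 7/12) = -9 + 7/24 = -209/24 ≈ -8.7083)
w = -¼ (w = -(-1 + 2)/4 = -¼*1 = -¼ ≈ -0.25000)
Y(h) = -209*h/24
Y(w)² = (-209/24*(-¼))² = (209/96)² = 43681/9216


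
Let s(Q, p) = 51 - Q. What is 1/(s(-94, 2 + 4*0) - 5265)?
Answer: -1/5120 ≈ -0.00019531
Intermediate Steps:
1/(s(-94, 2 + 4*0) - 5265) = 1/((51 - 1*(-94)) - 5265) = 1/((51 + 94) - 5265) = 1/(145 - 5265) = 1/(-5120) = -1/5120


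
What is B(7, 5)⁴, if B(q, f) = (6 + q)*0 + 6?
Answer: 1296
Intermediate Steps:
B(q, f) = 6 (B(q, f) = 0 + 6 = 6)
B(7, 5)⁴ = 6⁴ = 1296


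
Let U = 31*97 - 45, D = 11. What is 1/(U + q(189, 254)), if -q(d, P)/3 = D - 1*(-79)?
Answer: 1/2692 ≈ 0.00037147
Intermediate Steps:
q(d, P) = -270 (q(d, P) = -3*(11 - 1*(-79)) = -3*(11 + 79) = -3*90 = -270)
U = 2962 (U = 3007 - 45 = 2962)
1/(U + q(189, 254)) = 1/(2962 - 270) = 1/2692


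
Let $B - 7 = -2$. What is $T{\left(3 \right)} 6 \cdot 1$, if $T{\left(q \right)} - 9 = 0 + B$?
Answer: $84$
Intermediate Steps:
$B = 5$ ($B = 7 - 2 = 5$)
$T{\left(q \right)} = 14$ ($T{\left(q \right)} = 9 + \left(0 + 5\right) = 9 + 5 = 14$)
$T{\left(3 \right)} 6 \cdot 1 = 14 \cdot 6 \cdot 1 = 84 \cdot 1 = 84$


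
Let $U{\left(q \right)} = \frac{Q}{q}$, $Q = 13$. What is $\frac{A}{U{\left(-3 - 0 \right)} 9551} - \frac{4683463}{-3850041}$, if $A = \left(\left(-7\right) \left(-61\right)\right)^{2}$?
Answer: $- \frac{117262273846}{36771741591} \approx -3.1889$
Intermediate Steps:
$A = 182329$ ($A = 427^{2} = 182329$)
$U{\left(q \right)} = \frac{13}{q}$
$\frac{A}{U{\left(-3 - 0 \right)} 9551} - \frac{4683463}{-3850041} = \frac{182329}{\frac{13}{-3 - 0} \cdot 9551} - \frac{4683463}{-3850041} = \frac{182329}{\frac{13}{-3 + 0} \cdot 9551} - - \frac{4683463}{3850041} = \frac{182329}{\frac{13}{-3} \cdot 9551} + \frac{4683463}{3850041} = \frac{182329}{13 \left(- \frac{1}{3}\right) 9551} + \frac{4683463}{3850041} = \frac{182329}{\left(- \frac{13}{3}\right) 9551} + \frac{4683463}{3850041} = \frac{182329}{- \frac{124163}{3}} + \frac{4683463}{3850041} = 182329 \left(- \frac{3}{124163}\right) + \frac{4683463}{3850041} = - \frac{546987}{124163} + \frac{4683463}{3850041} = - \frac{117262273846}{36771741591}$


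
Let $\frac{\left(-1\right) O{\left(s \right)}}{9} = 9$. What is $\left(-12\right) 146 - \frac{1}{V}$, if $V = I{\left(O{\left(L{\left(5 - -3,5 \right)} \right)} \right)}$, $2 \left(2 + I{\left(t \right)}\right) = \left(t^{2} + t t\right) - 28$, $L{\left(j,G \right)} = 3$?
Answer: $- \frac{11466841}{6545} \approx -1752.0$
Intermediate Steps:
$O{\left(s \right)} = -81$ ($O{\left(s \right)} = \left(-9\right) 9 = -81$)
$I{\left(t \right)} = -16 + t^{2}$ ($I{\left(t \right)} = -2 + \frac{\left(t^{2} + t t\right) - 28}{2} = -2 + \frac{\left(t^{2} + t^{2}\right) - 28}{2} = -2 + \frac{2 t^{2} - 28}{2} = -2 + \frac{-28 + 2 t^{2}}{2} = -2 + \left(-14 + t^{2}\right) = -16 + t^{2}$)
$V = 6545$ ($V = -16 + \left(-81\right)^{2} = -16 + 6561 = 6545$)
$\left(-12\right) 146 - \frac{1}{V} = \left(-12\right) 146 - \frac{1}{6545} = -1752 - \frac{1}{6545} = - \frac{11466841}{6545}$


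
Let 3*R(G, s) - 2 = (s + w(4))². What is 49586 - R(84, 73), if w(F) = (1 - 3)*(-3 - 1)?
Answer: 142195/3 ≈ 47398.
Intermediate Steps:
w(F) = 8 (w(F) = -2*(-4) = 8)
R(G, s) = ⅔ + (8 + s)²/3 (R(G, s) = ⅔ + (s + 8)²/3 = ⅔ + (8 + s)²/3)
49586 - R(84, 73) = 49586 - (⅔ + (8 + 73)²/3) = 49586 - (⅔ + (⅓)*81²) = 49586 - (⅔ + (⅓)*6561) = 49586 - (⅔ + 2187) = 49586 - 1*6563/3 = 49586 - 6563/3 = 142195/3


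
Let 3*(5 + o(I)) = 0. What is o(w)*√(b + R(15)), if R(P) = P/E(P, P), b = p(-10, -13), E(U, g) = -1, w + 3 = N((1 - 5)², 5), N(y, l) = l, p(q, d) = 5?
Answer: -5*I*√10 ≈ -15.811*I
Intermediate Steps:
w = 2 (w = -3 + 5 = 2)
b = 5
o(I) = -5 (o(I) = -5 + (⅓)*0 = -5 + 0 = -5)
R(P) = -P (R(P) = P/(-1) = P*(-1) = -P)
o(w)*√(b + R(15)) = -5*√(5 - 1*15) = -5*√(5 - 15) = -5*I*√10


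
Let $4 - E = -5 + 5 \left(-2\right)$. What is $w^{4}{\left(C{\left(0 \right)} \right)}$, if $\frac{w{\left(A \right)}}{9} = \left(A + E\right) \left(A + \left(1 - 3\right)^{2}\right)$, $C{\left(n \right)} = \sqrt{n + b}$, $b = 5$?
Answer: $1011481918776 + 450105017832 \sqrt{5} \approx 2.0179 \cdot 10^{12}$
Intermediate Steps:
$C{\left(n \right)} = \sqrt{5 + n}$ ($C{\left(n \right)} = \sqrt{n + 5} = \sqrt{5 + n}$)
$E = 19$ ($E = 4 - \left(-5 + 5 \left(-2\right)\right) = 4 - \left(-5 - 10\right) = 4 - -15 = 4 + 15 = 19$)
$w{\left(A \right)} = 9 \left(4 + A\right) \left(19 + A\right)$ ($w{\left(A \right)} = 9 \left(A + 19\right) \left(A + \left(1 - 3\right)^{2}\right) = 9 \left(19 + A\right) \left(A + \left(-2\right)^{2}\right) = 9 \left(19 + A\right) \left(A + 4\right) = 9 \left(19 + A\right) \left(4 + A\right) = 9 \left(4 + A\right) \left(19 + A\right)$)
$w^{4}{\left(C{\left(0 \right)} \right)} = \left(684 + 9 \left(\sqrt{5 + 0}\right)^{2} + 207 \sqrt{5 + 0}\right)^{4} = \left(684 + 9 \left(\sqrt{5}\right)^{2} + 207 \sqrt{5}\right)^{4} = \left(684 + 9 \cdot 5 + 207 \sqrt{5}\right)^{4} = \left(684 + 45 + 207 \sqrt{5}\right)^{4} = \left(729 + 207 \sqrt{5}\right)^{4}$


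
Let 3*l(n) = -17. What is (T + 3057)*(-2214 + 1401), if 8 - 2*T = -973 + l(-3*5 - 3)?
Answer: -2886421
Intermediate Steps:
l(n) = -17/3 (l(n) = (1/3)*(-17) = -17/3)
T = 1480/3 (T = 4 - (-973 - 17/3)/2 = 4 - 1/2*(-2936/3) = 4 + 1468/3 = 1480/3 ≈ 493.33)
(T + 3057)*(-2214 + 1401) = (1480/3 + 3057)*(-2214 + 1401) = (10651/3)*(-813) = -2886421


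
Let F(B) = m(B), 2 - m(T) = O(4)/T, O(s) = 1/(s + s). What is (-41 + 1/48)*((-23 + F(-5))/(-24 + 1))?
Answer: -1650313/44160 ≈ -37.371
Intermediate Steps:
O(s) = 1/(2*s)
m(T) = 2 - 1/(8*T) (m(T) = 2 - (1/2)/4/T = 2 - (1/2)*(1/4)/T = 2 - 1/(8*T))
F(B) = 2 - 1/(8*B)
(-41 + 1/48)*((-23 + F(-5))/(-24 + 1)) = (-41 + 1/48)*((-23 + (2 - 1/8/(-5)))/(-24 + 1)) = (-41 + 1/48)*((-23 + (2 - 1/8*(-1/5)))/(-23)) = -1967*(-23 + (2 + 1/40))*(-1)/(48*23) = -1967*(-23 + 81/40)*(-1)/(48*23) = -(-1650313)*(-1)/(1920*23) = -1967/48*839/920 = -1650313/44160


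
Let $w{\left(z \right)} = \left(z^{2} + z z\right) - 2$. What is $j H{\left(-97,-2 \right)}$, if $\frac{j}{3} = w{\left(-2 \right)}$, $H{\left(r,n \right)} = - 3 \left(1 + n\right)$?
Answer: $54$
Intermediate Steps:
$H{\left(r,n \right)} = -3 - 3 n$
$w{\left(z \right)} = -2 + 2 z^{2}$ ($w{\left(z \right)} = \left(z^{2} + z^{2}\right) - 2 = 2 z^{2} - 2 = -2 + 2 z^{2}$)
$j = 18$ ($j = 3 \left(-2 + 2 \left(-2\right)^{2}\right) = 3 \left(-2 + 2 \cdot 4\right) = 3 \left(-2 + 8\right) = 3 \cdot 6 = 18$)
$j H{\left(-97,-2 \right)} = 18 \left(-3 - -6\right) = 18 \left(-3 + 6\right) = 18 \cdot 3 = 54$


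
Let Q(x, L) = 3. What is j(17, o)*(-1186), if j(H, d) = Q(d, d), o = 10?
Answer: -3558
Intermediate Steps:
j(H, d) = 3
j(17, o)*(-1186) = 3*(-1186) = -3558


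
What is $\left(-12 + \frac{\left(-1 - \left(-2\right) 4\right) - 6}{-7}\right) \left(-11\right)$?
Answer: $\frac{935}{7} \approx 133.57$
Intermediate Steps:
$\left(-12 + \frac{\left(-1 - \left(-2\right) 4\right) - 6}{-7}\right) \left(-11\right) = \left(-12 + \left(\left(-1 - -8\right) - 6\right) \left(- \frac{1}{7}\right)\right) \left(-11\right) = \left(-12 + \left(\left(-1 + 8\right) - 6\right) \left(- \frac{1}{7}\right)\right) \left(-11\right) = \left(-12 + \left(7 - 6\right) \left(- \frac{1}{7}\right)\right) \left(-11\right) = \left(-12 + 1 \left(- \frac{1}{7}\right)\right) \left(-11\right) = \left(-12 - \frac{1}{7}\right) \left(-11\right) = \left(- \frac{85}{7}\right) \left(-11\right) = \frac{935}{7}$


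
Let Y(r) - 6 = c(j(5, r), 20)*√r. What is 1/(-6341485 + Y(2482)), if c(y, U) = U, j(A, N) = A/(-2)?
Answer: -6341479/40214354914641 - 20*√2482/40214354914641 ≈ -1.5772e-7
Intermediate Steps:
j(A, N) = -A/2 (j(A, N) = A*(-½) = -A/2)
Y(r) = 6 + 20*√r
1/(-6341485 + Y(2482)) = 1/(-6341485 + (6 + 20*√2482)) = 1/(-6341479 + 20*√2482)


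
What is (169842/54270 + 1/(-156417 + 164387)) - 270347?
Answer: -3897744929143/14417730 ≈ -2.7034e+5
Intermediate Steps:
(169842/54270 + 1/(-156417 + 164387)) - 270347 = (169842*(1/54270) + 1/7970) - 270347 = (28307/9045 + 1/7970) - 270347 = 45123167/14417730 - 270347 = -3897744929143/14417730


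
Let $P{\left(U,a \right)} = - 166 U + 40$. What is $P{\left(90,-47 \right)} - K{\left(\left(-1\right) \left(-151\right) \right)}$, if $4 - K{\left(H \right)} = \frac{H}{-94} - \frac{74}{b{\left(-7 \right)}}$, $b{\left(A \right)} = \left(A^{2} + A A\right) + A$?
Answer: $- \frac{127509513}{8554} \approx -14906.0$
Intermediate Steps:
$b{\left(A \right)} = A + 2 A^{2}$ ($b{\left(A \right)} = \left(A^{2} + A^{2}\right) + A = 2 A^{2} + A = A + 2 A^{2}$)
$P{\left(U,a \right)} = 40 - 166 U$
$K{\left(H \right)} = \frac{438}{91} + \frac{H}{94}$ ($K{\left(H \right)} = 4 - \left(\frac{H}{-94} - \frac{74}{\left(-7\right) \left(1 + 2 \left(-7\right)\right)}\right) = 4 - \left(H \left(- \frac{1}{94}\right) - \frac{74}{\left(-7\right) \left(1 - 14\right)}\right) = 4 - \left(- \frac{H}{94} - \frac{74}{\left(-7\right) \left(-13\right)}\right) = 4 - \left(- \frac{H}{94} - \frac{74}{91}\right) = 4 - \left(- \frac{74}{91} - \frac{H}{94}\right) = 4 + \left(\frac{74}{91} + \frac{H}{94}\right) = \frac{438}{91} + \frac{H}{94}$)
$P{\left(90,-47 \right)} - K{\left(\left(-1\right) \left(-151\right) \right)} = \left(40 - 14940\right) - \left(\frac{438}{91} + \frac{\left(-1\right) \left(-151\right)}{94}\right) = \left(40 - 14940\right) - \left(\frac{438}{91} + \frac{1}{94} \cdot 151\right) = -14900 - \left(\frac{438}{91} + \frac{151}{94}\right) = -14900 - \frac{54913}{8554} = - \frac{127509513}{8554}$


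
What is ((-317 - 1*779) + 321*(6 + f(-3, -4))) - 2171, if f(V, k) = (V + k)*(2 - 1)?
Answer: -3588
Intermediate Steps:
f(V, k) = V + k (f(V, k) = (V + k)*1 = V + k)
((-317 - 1*779) + 321*(6 + f(-3, -4))) - 2171 = ((-317 - 1*779) + 321*(6 + (-3 - 4))) - 2171 = ((-317 - 779) + 321*(6 - 7)) - 2171 = (-1096 + 321*(-1)) - 2171 = (-1096 - 321) - 2171 = -1417 - 2171 = -3588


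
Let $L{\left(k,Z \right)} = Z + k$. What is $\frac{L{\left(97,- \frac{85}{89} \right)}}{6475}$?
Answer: $\frac{8548}{576275} \approx 0.014833$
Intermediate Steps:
$\frac{L{\left(97,- \frac{85}{89} \right)}}{6475} = \frac{- \frac{85}{89} + 97}{6475} = \left(\left(-85\right) \frac{1}{89} + 97\right) \frac{1}{6475} = \left(- \frac{85}{89} + 97\right) \frac{1}{6475} = \frac{8548}{89} \cdot \frac{1}{6475} = \frac{8548}{576275}$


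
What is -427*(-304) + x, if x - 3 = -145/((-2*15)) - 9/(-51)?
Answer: 13241233/102 ≈ 1.2982e+5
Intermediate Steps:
x = 817/102 (x = 3 + (-145/((-2*15)) - 9/(-51)) = 3 + (-145/(-30) - 9*(-1/51)) = 3 + (-145*(-1/30) + 3/17) = 3 + (29/6 + 3/17) = 3 + 511/102 = 817/102 ≈ 8.0098)
-427*(-304) + x = -427*(-304) + 817/102 = 129808 + 817/102 = 13241233/102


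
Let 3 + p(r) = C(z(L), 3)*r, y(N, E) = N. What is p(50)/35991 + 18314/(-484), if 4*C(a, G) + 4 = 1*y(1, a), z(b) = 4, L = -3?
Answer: -6103322/161293 ≈ -37.840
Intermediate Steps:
C(a, G) = -¾ (C(a, G) = -1 + (1*1)/4 = -1 + (¼)*1 = -1 + ¼ = -¾)
p(r) = -3 - 3*r/4
p(50)/35991 + 18314/(-484) = (-3 - ¾*50)/35991 + 18314/(-484) = (-3 - 75/2)*(1/35991) + 18314*(-1/484) = -81/2*1/35991 - 9157/242 = -3/2666 - 9157/242 = -6103322/161293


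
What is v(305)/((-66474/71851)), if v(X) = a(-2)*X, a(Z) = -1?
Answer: 21914555/66474 ≈ 329.67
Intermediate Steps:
v(X) = -X
v(305)/((-66474/71851)) = (-1*305)/((-66474/71851)) = -305/((-66474*1/71851)) = -305/(-66474/71851) = -305*(-71851/66474) = 21914555/66474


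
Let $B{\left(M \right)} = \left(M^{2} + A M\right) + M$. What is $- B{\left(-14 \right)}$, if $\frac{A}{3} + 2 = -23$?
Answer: $-1232$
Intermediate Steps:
$A = -75$ ($A = -6 + 3 \left(-23\right) = -6 - 69 = -75$)
$B{\left(M \right)} = M^{2} - 74 M$ ($B{\left(M \right)} = \left(M^{2} - 75 M\right) + M = M^{2} - 74 M$)
$- B{\left(-14 \right)} = - \left(-14\right) \left(-74 - 14\right) = - \left(-14\right) \left(-88\right) = \left(-1\right) 1232 = -1232$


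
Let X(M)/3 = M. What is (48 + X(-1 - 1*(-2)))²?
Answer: 2601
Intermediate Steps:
X(M) = 3*M
(48 + X(-1 - 1*(-2)))² = (48 + 3*(-1 - 1*(-2)))² = (48 + 3*(-1 + 2))² = (48 + 3*1)² = (48 + 3)² = 51² = 2601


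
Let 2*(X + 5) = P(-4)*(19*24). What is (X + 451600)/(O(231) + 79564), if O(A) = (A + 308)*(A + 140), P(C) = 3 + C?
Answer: 451367/279533 ≈ 1.6147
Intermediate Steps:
X = -233 (X = -5 + ((3 - 4)*(19*24))/2 = -5 + (-1*456)/2 = -5 + (1/2)*(-456) = -5 - 228 = -233)
O(A) = (140 + A)*(308 + A) (O(A) = (308 + A)*(140 + A) = (140 + A)*(308 + A))
(X + 451600)/(O(231) + 79564) = (-233 + 451600)/((43120 + 231**2 + 448*231) + 79564) = 451367/((43120 + 53361 + 103488) + 79564) = 451367/(199969 + 79564) = 451367/279533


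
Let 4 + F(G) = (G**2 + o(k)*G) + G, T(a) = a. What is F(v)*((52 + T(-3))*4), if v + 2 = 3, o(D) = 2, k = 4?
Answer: 0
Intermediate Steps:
v = 1 (v = -2 + 3 = 1)
F(G) = -4 + G**2 + 3*G (F(G) = -4 + ((G**2 + 2*G) + G) = -4 + (G**2 + 3*G) = -4 + G**2 + 3*G)
F(v)*((52 + T(-3))*4) = (-4 + 1**2 + 3*1)*((52 - 3)*4) = (-4 + 1 + 3)*(49*4) = 0*196 = 0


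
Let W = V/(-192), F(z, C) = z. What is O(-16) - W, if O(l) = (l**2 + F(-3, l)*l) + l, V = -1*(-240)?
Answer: 1157/4 ≈ 289.25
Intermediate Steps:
V = 240
O(l) = l**2 - 2*l (O(l) = (l**2 - 3*l) + l = l**2 - 2*l)
W = -5/4 (W = 240/(-192) = 240*(-1/192) = -5/4 ≈ -1.2500)
O(-16) - W = -16*(-2 - 16) - 1*(-5/4) = -16*(-18) + 5/4 = 288 + 5/4 = 1157/4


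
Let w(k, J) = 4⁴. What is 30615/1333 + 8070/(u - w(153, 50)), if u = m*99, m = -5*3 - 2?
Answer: 48605175/2584687 ≈ 18.805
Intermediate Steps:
m = -17 (m = -15 - 2 = -17)
w(k, J) = 256
u = -1683 (u = -17*99 = -1683)
30615/1333 + 8070/(u - w(153, 50)) = 30615/1333 + 8070/(-1683 - 1*256) = 30615*(1/1333) + 8070/(-1683 - 256) = 30615/1333 + 8070/(-1939) = 30615/1333 + 8070*(-1/1939) = 30615/1333 - 8070/1939 = 48605175/2584687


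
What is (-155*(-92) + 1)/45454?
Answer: 14261/45454 ≈ 0.31375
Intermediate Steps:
(-155*(-92) + 1)/45454 = (14260 + 1)*(1/45454) = 14261*(1/45454) = 14261/45454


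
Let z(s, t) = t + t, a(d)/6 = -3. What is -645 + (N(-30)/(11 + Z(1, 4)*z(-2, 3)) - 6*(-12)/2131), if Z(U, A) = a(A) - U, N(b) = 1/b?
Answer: -4246964939/6584790 ≈ -644.97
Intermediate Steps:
a(d) = -18 (a(d) = 6*(-3) = -18)
z(s, t) = 2*t
Z(U, A) = -18 - U
-645 + (N(-30)/(11 + Z(1, 4)*z(-2, 3)) - 6*(-12)/2131) = -645 + (1/((-30)*(11 + (-18 - 1*1)*(2*3))) - 6*(-12)/2131) = -645 + (-1/(30*(11 + (-18 - 1)*6)) + 72*(1/2131)) = -645 + (-1/(30*(11 - 19*6)) + 72/2131) = -645 + (-1/(30*(11 - 114)) + 72/2131) = -645 + (-1/30/(-103) + 72/2131) = -645 + (-1/30*(-1/103) + 72/2131) = -645 + (1/3090 + 72/2131) = -645 + 224611/6584790 = -4246964939/6584790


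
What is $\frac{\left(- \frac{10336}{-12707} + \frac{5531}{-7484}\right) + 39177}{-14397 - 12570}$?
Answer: $- \frac{3725707960483}{2564539802796} \approx -1.4528$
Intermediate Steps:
$\frac{\left(- \frac{10336}{-12707} + \frac{5531}{-7484}\right) + 39177}{-14397 - 12570} = \frac{\left(\left(-10336\right) \left(- \frac{1}{12707}\right) + 5531 \left(- \frac{1}{7484}\right)\right) + 39177}{-14397 - 12570} = \frac{\left(\frac{10336}{12707} - \frac{5531}{7484}\right) + 39177}{-26967} = \left(\frac{7072207}{95099188} + 39177\right) \left(- \frac{1}{26967}\right) = \frac{3725707960483}{95099188} \left(- \frac{1}{26967}\right) = - \frac{3725707960483}{2564539802796}$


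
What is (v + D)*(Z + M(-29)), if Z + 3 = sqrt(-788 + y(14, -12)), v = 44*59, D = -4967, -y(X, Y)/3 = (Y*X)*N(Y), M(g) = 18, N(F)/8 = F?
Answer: -35565 - 4742*I*sqrt(12293) ≈ -35565.0 - 5.2576e+5*I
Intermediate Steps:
N(F) = 8*F
y(X, Y) = -24*X*Y**2 (y(X, Y) = -3*Y*X*8*Y = -3*X*Y*8*Y = -24*X*Y**2)
v = 2596
Z = -3 + 2*I*sqrt(12293) (Z = -3 + sqrt(-788 - 24*14*(-12)**2) = -3 + sqrt(-788 - 24*14*144) = -3 + sqrt(-788 - 48384) = -3 + sqrt(-49172) = -3 + 2*I*sqrt(12293) ≈ -3.0 + 221.75*I)
(v + D)*(Z + M(-29)) = (2596 - 4967)*((-3 + 2*I*sqrt(12293)) + 18) = -2371*(15 + 2*I*sqrt(12293)) = -35565 - 4742*I*sqrt(12293)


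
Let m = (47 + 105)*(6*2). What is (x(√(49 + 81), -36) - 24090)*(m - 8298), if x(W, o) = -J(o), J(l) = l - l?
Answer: 155958660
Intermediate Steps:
J(l) = 0
x(W, o) = 0 (x(W, o) = -1*0 = 0)
m = 1824 (m = 152*12 = 1824)
(x(√(49 + 81), -36) - 24090)*(m - 8298) = (0 - 24090)*(1824 - 8298) = -24090*(-6474) = 155958660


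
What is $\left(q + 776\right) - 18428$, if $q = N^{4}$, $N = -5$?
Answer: $-17027$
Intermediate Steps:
$q = 625$ ($q = \left(-5\right)^{4} = 625$)
$\left(q + 776\right) - 18428 = \left(625 + 776\right) - 18428 = 1401 - 18428 = -17027$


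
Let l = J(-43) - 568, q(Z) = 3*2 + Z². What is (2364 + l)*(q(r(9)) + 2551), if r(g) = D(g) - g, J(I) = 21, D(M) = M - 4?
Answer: 4675141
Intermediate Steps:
D(M) = -4 + M
r(g) = -4 (r(g) = (-4 + g) - g = -4)
q(Z) = 6 + Z²
l = -547 (l = 21 - 568 = -547)
(2364 + l)*(q(r(9)) + 2551) = (2364 - 547)*((6 + (-4)²) + 2551) = 1817*((6 + 16) + 2551) = 1817*(22 + 2551) = 1817*2573 = 4675141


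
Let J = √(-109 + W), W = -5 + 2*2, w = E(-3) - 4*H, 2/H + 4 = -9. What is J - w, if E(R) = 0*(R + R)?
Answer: -8/13 + I*√110 ≈ -0.61539 + 10.488*I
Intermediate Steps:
H = -2/13 (H = 2/(-4 - 9) = 2/(-13) = 2*(-1/13) = -2/13 ≈ -0.15385)
E(R) = 0 (E(R) = 0*(2*R) = 0)
w = 8/13 (w = 0 - 4*(-2/13) = 0 + 8/13 = 8/13 ≈ 0.61539)
W = -1 (W = -5 + 4 = -1)
J = I*√110 (J = √(-109 - 1) = √(-110) = I*√110 ≈ 10.488*I)
J - w = I*√110 - 1*8/13 = I*√110 - 8/13 = -8/13 + I*√110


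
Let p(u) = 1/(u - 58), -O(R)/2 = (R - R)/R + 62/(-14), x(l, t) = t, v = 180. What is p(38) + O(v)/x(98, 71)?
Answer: 743/9940 ≈ 0.074749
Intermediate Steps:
O(R) = 62/7 (O(R) = -2*((R - R)/R + 62/(-14)) = -2*(0/R + 62*(-1/14)) = -2*(0 - 31/7) = -2*(-31/7) = 62/7)
p(u) = 1/(-58 + u)
p(38) + O(v)/x(98, 71) = 1/(-58 + 38) + (62/7)/71 = 1/(-20) + (62/7)*(1/71) = -1/20 + 62/497 = 743/9940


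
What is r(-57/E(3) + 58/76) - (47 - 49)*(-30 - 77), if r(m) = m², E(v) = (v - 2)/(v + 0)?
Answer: 41538945/1444 ≈ 28767.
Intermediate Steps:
E(v) = (-2 + v)/v
r(-57/E(3) + 58/76) - (47 - 49)*(-30 - 77) = (-57*3/(-2 + 3) + 58/76)² - (47 - 49)*(-30 - 77) = (-57/((⅓)*1) + 58*(1/76))² - (-2)*(-107) = (-57/⅓ + 29/38)² - 1*214 = (-57*3 + 29/38)² - 214 = (-171 + 29/38)² - 214 = (-6469/38)² - 214 = 41847961/1444 - 214 = 41538945/1444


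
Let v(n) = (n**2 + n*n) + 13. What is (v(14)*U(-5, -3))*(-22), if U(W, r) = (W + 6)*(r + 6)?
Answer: -26730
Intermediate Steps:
U(W, r) = (6 + W)*(6 + r)
v(n) = 13 + 2*n**2 (v(n) = (n**2 + n**2) + 13 = 2*n**2 + 13 = 13 + 2*n**2)
(v(14)*U(-5, -3))*(-22) = ((13 + 2*14**2)*(36 + 6*(-5) + 6*(-3) - 5*(-3)))*(-22) = ((13 + 2*196)*(36 - 30 - 18 + 15))*(-22) = ((13 + 392)*3)*(-22) = (405*3)*(-22) = 1215*(-22) = -26730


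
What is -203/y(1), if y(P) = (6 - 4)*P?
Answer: -203/2 ≈ -101.50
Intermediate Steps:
y(P) = 2*P
-203/y(1) = -203/(2*1) = -203/2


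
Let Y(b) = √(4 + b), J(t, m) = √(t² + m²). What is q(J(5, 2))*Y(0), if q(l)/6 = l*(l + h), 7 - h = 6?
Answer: 348 + 12*√29 ≈ 412.62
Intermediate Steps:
h = 1 (h = 7 - 1*6 = 7 - 6 = 1)
J(t, m) = √(m² + t²)
q(l) = 6*l*(1 + l) (q(l) = 6*(l*(l + 1)) = 6*(l*(1 + l)) = 6*l*(1 + l))
q(J(5, 2))*Y(0) = (6*√(2² + 5²)*(1 + √(2² + 5²)))*√(4 + 0) = (6*√(4 + 25)*(1 + √(4 + 25)))*√4 = (6*√29*(1 + √29))*2 = 12*√29*(1 + √29)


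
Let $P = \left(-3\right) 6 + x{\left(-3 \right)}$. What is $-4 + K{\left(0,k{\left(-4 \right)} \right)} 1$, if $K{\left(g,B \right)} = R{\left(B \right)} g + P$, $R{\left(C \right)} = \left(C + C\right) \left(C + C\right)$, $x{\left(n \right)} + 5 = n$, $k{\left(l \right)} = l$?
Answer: $-30$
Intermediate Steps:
$x{\left(n \right)} = -5 + n$
$R{\left(C \right)} = 4 C^{2}$ ($R{\left(C \right)} = 2 C 2 C = 4 C^{2}$)
$P = -26$ ($P = \left(-3\right) 6 - 8 = -18 - 8 = -26$)
$K{\left(g,B \right)} = -26 + 4 g B^{2}$ ($K{\left(g,B \right)} = 4 B^{2} g - 26 = 4 g B^{2} - 26 = -26 + 4 g B^{2}$)
$-4 + K{\left(0,k{\left(-4 \right)} \right)} 1 = -4 + \left(-26 + 4 \cdot 0 \left(-4\right)^{2}\right) 1 = -4 + \left(-26 + 4 \cdot 0 \cdot 16\right) 1 = -4 + \left(-26 + 0\right) 1 = -4 - 26 = -30$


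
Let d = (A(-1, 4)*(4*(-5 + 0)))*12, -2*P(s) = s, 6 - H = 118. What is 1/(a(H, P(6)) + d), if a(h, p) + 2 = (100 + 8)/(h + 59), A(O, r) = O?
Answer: 53/12506 ≈ 0.0042380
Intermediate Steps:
H = -112 (H = 6 - 1*118 = 6 - 118 = -112)
P(s) = -s/2
a(h, p) = -2 + 108/(59 + h) (a(h, p) = -2 + (100 + 8)/(h + 59) = -2 + 108/(59 + h))
d = 240 (d = -4*(-5 + 0)*12 = -4*(-5)*12 = -1*(-20)*12 = 20*12 = 240)
1/(a(H, P(6)) + d) = 1/(2*(-5 - 1*(-112))/(59 - 112) + 240) = 1/(2*(-5 + 112)/(-53) + 240) = 1/(2*(-1/53)*107 + 240) = 1/(-214/53 + 240) = 1/(12506/53) = 53/12506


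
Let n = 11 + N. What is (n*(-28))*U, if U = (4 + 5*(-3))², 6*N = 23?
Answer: -150766/3 ≈ -50255.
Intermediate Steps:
N = 23/6 (N = (⅙)*23 = 23/6 ≈ 3.8333)
U = 121 (U = (4 - 15)² = (-11)² = 121)
n = 89/6 (n = 11 + 23/6 = 89/6 ≈ 14.833)
(n*(-28))*U = ((89/6)*(-28))*121 = -1246/3*121 = -150766/3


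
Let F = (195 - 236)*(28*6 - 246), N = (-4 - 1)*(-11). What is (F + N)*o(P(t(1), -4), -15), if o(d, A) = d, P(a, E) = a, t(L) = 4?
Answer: 13012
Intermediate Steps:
N = 55 (N = -5*(-11) = 55)
F = 3198 (F = -41*(168 - 246) = -41*(-78) = 3198)
(F + N)*o(P(t(1), -4), -15) = (3198 + 55)*4 = 3253*4 = 13012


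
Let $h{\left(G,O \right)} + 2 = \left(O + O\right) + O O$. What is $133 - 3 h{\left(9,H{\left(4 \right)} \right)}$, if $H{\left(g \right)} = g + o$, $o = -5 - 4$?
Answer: $94$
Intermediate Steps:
$o = -9$
$H{\left(g \right)} = -9 + g$ ($H{\left(g \right)} = g - 9 = -9 + g$)
$h{\left(G,O \right)} = -2 + O^{2} + 2 O$ ($h{\left(G,O \right)} = -2 + \left(\left(O + O\right) + O O\right) = -2 + \left(2 O + O^{2}\right) = -2 + \left(O^{2} + 2 O\right) = -2 + O^{2} + 2 O$)
$133 - 3 h{\left(9,H{\left(4 \right)} \right)} = 133 - 3 \left(-2 + \left(-9 + 4\right)^{2} + 2 \left(-9 + 4\right)\right) = 133 - 3 \left(-2 + \left(-5\right)^{2} + 2 \left(-5\right)\right) = 133 - 3 \left(-2 + 25 - 10\right) = 133 - 39 = 94$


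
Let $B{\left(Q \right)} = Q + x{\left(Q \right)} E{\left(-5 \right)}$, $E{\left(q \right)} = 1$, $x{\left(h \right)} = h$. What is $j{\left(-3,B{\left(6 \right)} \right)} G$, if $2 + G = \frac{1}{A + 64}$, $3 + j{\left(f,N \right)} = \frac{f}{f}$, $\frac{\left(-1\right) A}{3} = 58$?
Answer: $\frac{221}{55} \approx 4.0182$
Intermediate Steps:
$A = -174$ ($A = \left(-3\right) 58 = -174$)
$B{\left(Q \right)} = 2 Q$ ($B{\left(Q \right)} = Q + Q 1 = Q + Q = 2 Q$)
$j{\left(f,N \right)} = -2$ ($j{\left(f,N \right)} = -3 + \frac{f}{f} = -3 + 1 = -2$)
$G = - \frac{221}{110}$ ($G = -2 + \frac{1}{-174 + 64} = -2 + \frac{1}{-110} = -2 - \frac{1}{110} = - \frac{221}{110} \approx -2.0091$)
$j{\left(-3,B{\left(6 \right)} \right)} G = \left(-2\right) \left(- \frac{221}{110}\right) = \frac{221}{55}$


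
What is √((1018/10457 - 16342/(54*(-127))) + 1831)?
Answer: 8*√4092634319057511/11952351 ≈ 42.819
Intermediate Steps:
√((1018/10457 - 16342/(54*(-127))) + 1831) = √((1018*(1/10457) - 16342/(-6858)) + 1831) = √((1018/10457 - 16342*(-1/6858)) + 1831) = √((1018/10457 + 8171/3429) + 1831) = √(88934869/35857053 + 1831) = √(65743198912/35857053) = 8*√4092634319057511/11952351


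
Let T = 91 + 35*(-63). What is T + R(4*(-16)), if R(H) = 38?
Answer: -2076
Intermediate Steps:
T = -2114 (T = 91 - 2205 = -2114)
T + R(4*(-16)) = -2114 + 38 = -2076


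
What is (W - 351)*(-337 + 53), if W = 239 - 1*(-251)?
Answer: -39476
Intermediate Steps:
W = 490 (W = 239 + 251 = 490)
(W - 351)*(-337 + 53) = (490 - 351)*(-337 + 53) = 139*(-284) = -39476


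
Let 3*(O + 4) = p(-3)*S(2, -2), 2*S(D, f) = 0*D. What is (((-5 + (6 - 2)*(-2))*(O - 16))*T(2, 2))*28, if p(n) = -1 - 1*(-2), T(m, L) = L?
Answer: 14560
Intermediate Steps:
S(D, f) = 0 (S(D, f) = (0*D)/2 = (½)*0 = 0)
p(n) = 1 (p(n) = -1 + 2 = 1)
O = -4 (O = -4 + (1*0)/3 = -4 + (⅓)*0 = -4 + 0 = -4)
(((-5 + (6 - 2)*(-2))*(O - 16))*T(2, 2))*28 = (((-5 + (6 - 2)*(-2))*(-4 - 16))*2)*28 = (((-5 + 4*(-2))*(-20))*2)*28 = (((-5 - 8)*(-20))*2)*28 = (-13*(-20)*2)*28 = (260*2)*28 = 520*28 = 14560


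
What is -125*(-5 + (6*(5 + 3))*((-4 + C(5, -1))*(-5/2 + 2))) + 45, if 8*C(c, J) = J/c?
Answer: -11405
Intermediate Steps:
C(c, J) = J/(8*c) (C(c, J) = (J/c)/8 = J/(8*c))
-125*(-5 + (6*(5 + 3))*((-4 + C(5, -1))*(-5/2 + 2))) + 45 = -125*(-5 + (6*(5 + 3))*((-4 + (⅛)*(-1)/5)*(-5/2 + 2))) + 45 = -125*(-5 + (6*8)*((-4 + (⅛)*(-1)*(⅕))*(-5*½ + 2))) + 45 = -125*(-5 + 48*((-4 - 1/40)*(-5/2 + 2))) + 45 = -125*(-5 + 48*(-161/40*(-½))) + 45 = -125*(-5 + 48*(161/80)) + 45 = -125*(-5 + 483/5) + 45 = -125*458/5 + 45 = -11450 + 45 = -11405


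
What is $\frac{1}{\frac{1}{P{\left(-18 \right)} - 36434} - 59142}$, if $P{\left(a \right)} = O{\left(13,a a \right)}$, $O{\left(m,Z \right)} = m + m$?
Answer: $- \frac{36408}{2153241937} \approx -1.6908 \cdot 10^{-5}$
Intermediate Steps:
$O{\left(m,Z \right)} = 2 m$
$P{\left(a \right)} = 26$ ($P{\left(a \right)} = 2 \cdot 13 = 26$)
$\frac{1}{\frac{1}{P{\left(-18 \right)} - 36434} - 59142} = \frac{1}{\frac{1}{26 - 36434} - 59142} = \frac{1}{\frac{1}{-36408} - 59142} = \frac{1}{- \frac{1}{36408} - 59142} = \frac{1}{- \frac{2153241937}{36408}} = - \frac{36408}{2153241937}$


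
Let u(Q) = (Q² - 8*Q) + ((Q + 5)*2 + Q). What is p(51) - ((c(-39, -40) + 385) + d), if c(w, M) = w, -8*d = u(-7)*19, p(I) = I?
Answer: -287/4 ≈ -71.750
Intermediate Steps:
u(Q) = 10 + Q² - 5*Q (u(Q) = (Q² - 8*Q) + ((5 + Q)*2 + Q) = (Q² - 8*Q) + ((10 + 2*Q) + Q) = (Q² - 8*Q) + (10 + 3*Q) = 10 + Q² - 5*Q)
d = -893/4 (d = -(10 + (-7)² - 5*(-7))*19/8 = -(10 + 49 + 35)*19/8 = -47*19/4 = -⅛*1786 = -893/4 ≈ -223.25)
p(51) - ((c(-39, -40) + 385) + d) = 51 - ((-39 + 385) - 893/4) = 51 - (346 - 893/4) = 51 - 1*491/4 = 51 - 491/4 = -287/4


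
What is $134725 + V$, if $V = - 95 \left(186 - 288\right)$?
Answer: $144415$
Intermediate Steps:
$V = 9690$ ($V = \left(-95\right) \left(-102\right) = 9690$)
$134725 + V = 134725 + 9690 = 144415$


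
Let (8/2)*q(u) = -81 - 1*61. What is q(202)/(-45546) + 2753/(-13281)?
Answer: -83277775/403264284 ≈ -0.20651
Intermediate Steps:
q(u) = -71/2 (q(u) = (-81 - 1*61)/4 = (-81 - 61)/4 = (1/4)*(-142) = -71/2)
q(202)/(-45546) + 2753/(-13281) = -71/2/(-45546) + 2753/(-13281) = -71/2*(-1/45546) + 2753*(-1/13281) = 71/91092 - 2753/13281 = -83277775/403264284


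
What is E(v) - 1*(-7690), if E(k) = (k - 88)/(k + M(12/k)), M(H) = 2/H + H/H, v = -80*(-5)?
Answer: 10790006/1403 ≈ 7690.7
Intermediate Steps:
v = 400
M(H) = 1 + 2/H (M(H) = 2/H + 1 = 1 + 2/H)
E(k) = (-88 + k)/(k + k*(2 + 12/k)/12) (E(k) = (k - 88)/(k + (2 + 12/k)/((12/k))) = (-88 + k)/(k + (k/12)*(2 + 12/k)) = (-88 + k)/(k + k*(2 + 12/k)/12))
E(v) - 1*(-7690) = 6*(-88 + 400)/(6 + 7*400) - 1*(-7690) = 6*312/(6 + 2800) + 7690 = 6*312/2806 + 7690 = 6*(1/2806)*312 + 7690 = 936/1403 + 7690 = 10790006/1403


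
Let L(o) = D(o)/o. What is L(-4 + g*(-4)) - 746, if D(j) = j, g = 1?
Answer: -745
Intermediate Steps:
L(o) = 1 (L(o) = o/o = 1)
L(-4 + g*(-4)) - 746 = 1 - 746 = -745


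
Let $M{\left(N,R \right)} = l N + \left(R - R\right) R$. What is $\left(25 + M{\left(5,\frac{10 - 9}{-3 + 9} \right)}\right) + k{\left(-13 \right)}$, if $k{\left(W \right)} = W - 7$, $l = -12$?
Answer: $-55$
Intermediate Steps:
$k{\left(W \right)} = -7 + W$ ($k{\left(W \right)} = W - 7 = -7 + W$)
$M{\left(N,R \right)} = - 12 N$ ($M{\left(N,R \right)} = - 12 N + \left(R - R\right) R = - 12 N + 0 R = - 12 N + 0 = - 12 N$)
$\left(25 + M{\left(5,\frac{10 - 9}{-3 + 9} \right)}\right) + k{\left(-13 \right)} = \left(25 - 60\right) - 20 = -35 - 20 = -55$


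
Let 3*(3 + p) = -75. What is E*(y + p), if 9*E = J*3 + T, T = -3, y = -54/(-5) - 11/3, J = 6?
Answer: -313/9 ≈ -34.778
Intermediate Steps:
p = -28 (p = -3 + (⅓)*(-75) = -3 - 25 = -28)
y = 107/15 (y = -54*(-⅕) - 11*⅓ = 54/5 - 11/3 = 107/15 ≈ 7.1333)
E = 5/3 (E = (6*3 - 3)/9 = (18 - 3)/9 = (⅑)*15 = 5/3 ≈ 1.6667)
E*(y + p) = 5*(107/15 - 28)/3 = (5/3)*(-313/15) = -313/9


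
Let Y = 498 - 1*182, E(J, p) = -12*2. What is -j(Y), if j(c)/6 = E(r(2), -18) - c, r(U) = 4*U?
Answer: 2040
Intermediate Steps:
E(J, p) = -24
Y = 316 (Y = 498 - 182 = 316)
j(c) = -144 - 6*c (j(c) = 6*(-24 - c) = -144 - 6*c)
-j(Y) = -(-144 - 6*316) = -(-144 - 1896) = -1*(-2040) = 2040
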